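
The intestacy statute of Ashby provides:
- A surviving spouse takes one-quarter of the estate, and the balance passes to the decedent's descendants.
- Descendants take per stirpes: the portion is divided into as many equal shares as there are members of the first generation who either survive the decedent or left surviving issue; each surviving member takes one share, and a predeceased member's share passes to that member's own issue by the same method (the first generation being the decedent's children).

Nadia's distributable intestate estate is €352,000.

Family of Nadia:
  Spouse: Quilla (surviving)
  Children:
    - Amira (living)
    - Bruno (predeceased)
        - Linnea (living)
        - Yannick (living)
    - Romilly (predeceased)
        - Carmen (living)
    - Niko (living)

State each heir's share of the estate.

Quilla takes one-quarter of €352,000 = €88,000. The remaining €264,000 passes to the descendants.
The descendants' portion (€264,000) is divided into 4 shares of €66,000: Amira and Niko each take €66,000; Bruno's €66,000 share passes to Bruno's issue; Romilly's €66,000 share passes to Romilly's issue.
Bruno's share (€66,000) is divided into 2 shares of €33,000: Linnea and Yannick each take €33,000.
Romilly's share (€66,000) passes entirely to Carmen.

Quilla: €88,000; Amira: €66,000; Linnea: €33,000; Yannick: €33,000; Carmen: €66,000; Niko: €66,000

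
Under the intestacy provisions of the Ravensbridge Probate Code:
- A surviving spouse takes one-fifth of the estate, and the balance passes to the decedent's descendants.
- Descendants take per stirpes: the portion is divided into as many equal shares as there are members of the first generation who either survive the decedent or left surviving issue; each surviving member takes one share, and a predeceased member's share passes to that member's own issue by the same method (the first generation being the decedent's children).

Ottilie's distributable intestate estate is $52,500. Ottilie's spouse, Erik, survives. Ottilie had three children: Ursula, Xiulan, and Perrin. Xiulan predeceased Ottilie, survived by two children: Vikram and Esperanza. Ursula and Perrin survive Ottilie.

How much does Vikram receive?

Vikram receives $7,000.

Erik takes one-fifth of $52,500 = $10,500. The remaining $42,000 passes to the descendants.
The descendants' portion ($42,000) is divided into 3 shares of $14,000: Ursula and Perrin each take $14,000; Xiulan's $14,000 share passes to Xiulan's issue.
Xiulan's share ($14,000) is divided into 2 shares of $7,000: Vikram and Esperanza each take $7,000.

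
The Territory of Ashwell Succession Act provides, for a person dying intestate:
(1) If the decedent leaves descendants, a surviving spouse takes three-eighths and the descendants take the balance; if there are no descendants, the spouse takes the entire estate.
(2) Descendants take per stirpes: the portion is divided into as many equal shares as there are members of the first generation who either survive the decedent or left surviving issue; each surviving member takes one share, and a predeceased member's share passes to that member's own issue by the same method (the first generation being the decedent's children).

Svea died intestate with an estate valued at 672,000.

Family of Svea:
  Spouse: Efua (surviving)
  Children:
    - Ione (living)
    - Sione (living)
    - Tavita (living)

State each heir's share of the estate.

Efua takes three-eighths of 672,000 = 252,000. The remaining 420,000 passes to the descendants.
The descendants' portion (420,000) is divided into 3 shares of 140,000: Ione, Sione, and Tavita each take 140,000.

Efua: 252,000; Ione: 140,000; Sione: 140,000; Tavita: 140,000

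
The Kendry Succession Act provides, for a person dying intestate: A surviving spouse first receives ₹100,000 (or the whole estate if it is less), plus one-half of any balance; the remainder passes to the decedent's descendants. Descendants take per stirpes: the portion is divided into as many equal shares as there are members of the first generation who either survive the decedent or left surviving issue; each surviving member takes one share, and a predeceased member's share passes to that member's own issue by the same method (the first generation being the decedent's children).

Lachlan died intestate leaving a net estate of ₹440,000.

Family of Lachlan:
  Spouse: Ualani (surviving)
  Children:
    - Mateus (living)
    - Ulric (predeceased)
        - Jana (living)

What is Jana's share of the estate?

Ualani first takes ₹100,000, leaving a balance of ₹340,000. Ualani then takes one-half of the balance (₹170,000), for a total of ₹270,000. The remaining ₹170,000 passes to the descendants.
The descendants' portion (₹170,000) is divided into 2 shares of ₹85,000: Mateus takes ₹85,000; Ulric's ₹85,000 share passes to Ulric's issue.
Ulric's share (₹85,000) passes entirely to Jana.

Jana receives ₹85,000.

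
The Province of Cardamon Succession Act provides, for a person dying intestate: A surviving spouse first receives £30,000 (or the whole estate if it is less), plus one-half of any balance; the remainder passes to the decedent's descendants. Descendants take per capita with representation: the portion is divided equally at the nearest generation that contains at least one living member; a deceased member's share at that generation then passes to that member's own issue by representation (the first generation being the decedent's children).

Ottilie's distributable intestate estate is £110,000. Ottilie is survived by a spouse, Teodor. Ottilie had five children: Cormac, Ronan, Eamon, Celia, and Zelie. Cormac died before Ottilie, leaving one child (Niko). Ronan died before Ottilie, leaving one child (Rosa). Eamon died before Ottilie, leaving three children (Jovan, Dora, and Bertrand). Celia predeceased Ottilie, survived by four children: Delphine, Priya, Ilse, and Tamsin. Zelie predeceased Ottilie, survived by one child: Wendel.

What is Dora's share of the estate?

Dora receives £4,000.

Teodor first takes £30,000, leaving a balance of £80,000. Teodor then takes one-half of the balance (£40,000), for a total of £70,000. The remaining £40,000 passes to the descendants.
No child survives, so the initial division is made at the grandchildren's generation.
The descendants' portion (£40,000) is divided into 10 shares of £4,000: Niko, Rosa, Jovan, Dora, Bertrand, Delphine, Priya, Ilse, Tamsin, and Wendel each take £4,000.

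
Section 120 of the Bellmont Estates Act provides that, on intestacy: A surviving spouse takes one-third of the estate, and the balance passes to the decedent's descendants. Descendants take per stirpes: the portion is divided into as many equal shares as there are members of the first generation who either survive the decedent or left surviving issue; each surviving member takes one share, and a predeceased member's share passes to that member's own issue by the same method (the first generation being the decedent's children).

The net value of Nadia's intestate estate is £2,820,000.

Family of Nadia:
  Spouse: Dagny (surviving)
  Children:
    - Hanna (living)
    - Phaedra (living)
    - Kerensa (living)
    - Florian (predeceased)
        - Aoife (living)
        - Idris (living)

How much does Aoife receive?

Aoife receives £235,000.

Dagny takes one-third of £2,820,000 = £940,000. The remaining £1,880,000 passes to the descendants.
The descendants' portion (£1,880,000) is divided into 4 shares of £470,000: Hanna, Phaedra, and Kerensa each take £470,000; Florian's £470,000 share passes to Florian's issue.
Florian's share (£470,000) is divided into 2 shares of £235,000: Aoife and Idris each take £235,000.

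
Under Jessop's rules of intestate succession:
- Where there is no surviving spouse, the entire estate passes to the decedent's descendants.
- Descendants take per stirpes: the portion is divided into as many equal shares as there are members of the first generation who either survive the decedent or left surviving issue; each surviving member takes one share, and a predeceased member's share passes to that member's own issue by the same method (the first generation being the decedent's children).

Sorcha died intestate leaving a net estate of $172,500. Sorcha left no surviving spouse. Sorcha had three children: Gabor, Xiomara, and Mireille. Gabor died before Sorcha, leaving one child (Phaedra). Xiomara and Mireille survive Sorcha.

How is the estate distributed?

The entire $172,500 passes to the descendants.
That amount ($172,500) is divided into 3 shares of $57,500: Xiomara and Mireille each take $57,500; Gabor's $57,500 share passes to Gabor's issue.
Gabor's share ($57,500) passes entirely to Phaedra.

Phaedra: $57,500; Xiomara: $57,500; Mireille: $57,500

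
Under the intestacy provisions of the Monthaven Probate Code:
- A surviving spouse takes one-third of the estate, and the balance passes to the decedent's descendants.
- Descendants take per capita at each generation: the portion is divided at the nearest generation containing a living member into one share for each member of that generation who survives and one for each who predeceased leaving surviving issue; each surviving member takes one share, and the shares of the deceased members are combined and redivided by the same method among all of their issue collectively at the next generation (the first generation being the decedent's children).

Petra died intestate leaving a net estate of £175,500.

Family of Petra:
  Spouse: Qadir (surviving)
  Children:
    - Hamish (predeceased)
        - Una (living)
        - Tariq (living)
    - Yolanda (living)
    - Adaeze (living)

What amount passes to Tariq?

Qadir takes one-third of £175,500 = £58,500. The remaining £117,000 passes to the descendants.
The descendants' portion (£117,000) is divided at the children's generation into 3 shares of £39,000. Yolanda and Adaeze each take £39,000. The remaining share for the deceased Hamish (£39,000) is carried to the next generation.
That pool (£39,000) is divided at the grandchildren's generation equally among Una and Tariq: £19,500 each.

Tariq receives £19,500.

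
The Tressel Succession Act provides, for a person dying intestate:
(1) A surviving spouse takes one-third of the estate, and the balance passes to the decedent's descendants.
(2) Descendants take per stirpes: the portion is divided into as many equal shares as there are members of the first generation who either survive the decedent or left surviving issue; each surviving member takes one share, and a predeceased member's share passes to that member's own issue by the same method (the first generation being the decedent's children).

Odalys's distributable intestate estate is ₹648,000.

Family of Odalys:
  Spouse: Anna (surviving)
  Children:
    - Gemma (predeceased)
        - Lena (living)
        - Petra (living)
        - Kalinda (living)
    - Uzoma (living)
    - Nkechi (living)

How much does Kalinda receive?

Kalinda receives ₹48,000.

Anna takes one-third of ₹648,000 = ₹216,000. The remaining ₹432,000 passes to the descendants.
The descendants' portion (₹432,000) is divided into 3 shares of ₹144,000: Uzoma and Nkechi each take ₹144,000; Gemma's ₹144,000 share passes to Gemma's issue.
Gemma's share (₹144,000) is divided into 3 shares of ₹48,000: Lena, Petra, and Kalinda each take ₹48,000.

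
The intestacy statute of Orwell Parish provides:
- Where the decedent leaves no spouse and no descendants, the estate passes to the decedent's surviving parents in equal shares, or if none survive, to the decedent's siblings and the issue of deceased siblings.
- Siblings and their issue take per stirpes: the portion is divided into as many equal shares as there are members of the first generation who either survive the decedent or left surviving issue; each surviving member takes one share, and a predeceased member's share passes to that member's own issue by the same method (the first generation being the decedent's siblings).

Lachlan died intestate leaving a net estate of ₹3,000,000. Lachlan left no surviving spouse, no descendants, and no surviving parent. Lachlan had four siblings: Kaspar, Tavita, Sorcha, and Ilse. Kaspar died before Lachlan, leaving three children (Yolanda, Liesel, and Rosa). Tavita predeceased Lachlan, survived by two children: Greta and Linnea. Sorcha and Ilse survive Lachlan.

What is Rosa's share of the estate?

The entire ₹3,000,000 passes to the siblings and their issue.
That amount (₹3,000,000) is divided into 4 shares of ₹750,000: Sorcha and Ilse each take ₹750,000; Kaspar's ₹750,000 share passes to Kaspar's issue; Tavita's ₹750,000 share passes to Tavita's issue.
Kaspar's share (₹750,000) is divided into 3 shares of ₹250,000: Yolanda, Liesel, and Rosa each take ₹250,000.
Tavita's share (₹750,000) is divided into 2 shares of ₹375,000: Greta and Linnea each take ₹375,000.

Rosa receives ₹250,000.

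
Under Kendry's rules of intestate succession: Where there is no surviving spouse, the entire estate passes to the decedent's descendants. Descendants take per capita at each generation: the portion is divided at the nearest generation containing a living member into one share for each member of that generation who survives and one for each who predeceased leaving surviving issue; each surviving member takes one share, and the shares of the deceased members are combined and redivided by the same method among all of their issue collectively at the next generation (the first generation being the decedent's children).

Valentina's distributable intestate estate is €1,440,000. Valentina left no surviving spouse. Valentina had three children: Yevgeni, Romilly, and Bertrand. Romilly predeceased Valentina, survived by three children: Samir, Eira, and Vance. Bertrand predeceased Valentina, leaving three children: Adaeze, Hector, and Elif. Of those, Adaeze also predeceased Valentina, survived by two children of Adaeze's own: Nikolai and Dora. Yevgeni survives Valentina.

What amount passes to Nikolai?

The entire €1,440,000 passes to the descendants.
That amount (€1,440,000) is divided at the children's generation into 3 shares of €480,000. Yevgeni takes €480,000. The 2 shares of the deceased (Romilly and Bertrand) are combined into a pool of €960,000.
That pool (€960,000) is divided at the grandchildren's generation into 6 shares of €160,000. Samir, Eira, Vance, Hector, and Elif each take €160,000. The remaining share for the deceased Adaeze (€160,000) is carried to the next generation.
That pool (€160,000) is divided at the great-grandchildren's generation equally among Nikolai and Dora: €80,000 each.

Nikolai receives €80,000.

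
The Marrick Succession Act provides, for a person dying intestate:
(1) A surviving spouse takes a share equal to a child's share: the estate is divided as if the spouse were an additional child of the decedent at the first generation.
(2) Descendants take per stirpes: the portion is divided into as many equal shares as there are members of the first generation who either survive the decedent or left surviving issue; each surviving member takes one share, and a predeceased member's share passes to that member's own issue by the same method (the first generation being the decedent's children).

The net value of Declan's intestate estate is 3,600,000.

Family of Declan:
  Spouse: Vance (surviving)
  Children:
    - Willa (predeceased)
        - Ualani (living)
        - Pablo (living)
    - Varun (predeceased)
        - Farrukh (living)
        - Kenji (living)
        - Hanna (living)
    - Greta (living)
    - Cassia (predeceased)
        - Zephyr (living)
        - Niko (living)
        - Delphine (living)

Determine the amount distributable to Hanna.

Hanna receives 240,000.

The spouse counts as an additional share at the children's level, so there are 5 primary shares of 720,000. Vance takes one such share (720,000).
The children's combined portion (2,880,000) is divided into 4 shares of 720,000: Greta takes 720,000; Willa's 720,000 share passes to Willa's issue; Varun's 720,000 share passes to Varun's issue; Cassia's 720,000 share passes to Cassia's issue.
Willa's share (720,000) is divided into 2 shares of 360,000: Ualani and Pablo each take 360,000.
Varun's share (720,000) is divided into 3 shares of 240,000: Farrukh, Kenji, and Hanna each take 240,000.
Cassia's share (720,000) is divided into 3 shares of 240,000: Zephyr, Niko, and Delphine each take 240,000.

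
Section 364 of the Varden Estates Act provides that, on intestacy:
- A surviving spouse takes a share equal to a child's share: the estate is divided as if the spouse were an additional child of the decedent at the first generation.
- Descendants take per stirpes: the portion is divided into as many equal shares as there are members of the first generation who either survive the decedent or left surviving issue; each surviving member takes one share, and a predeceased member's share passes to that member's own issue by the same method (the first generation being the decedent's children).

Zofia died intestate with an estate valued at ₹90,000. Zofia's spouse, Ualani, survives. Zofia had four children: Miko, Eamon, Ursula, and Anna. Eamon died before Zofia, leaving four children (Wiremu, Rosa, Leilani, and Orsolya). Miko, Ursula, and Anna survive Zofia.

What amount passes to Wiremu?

The spouse counts as an additional share at the children's level, so there are 5 primary shares of ₹18,000. Ualani takes one such share (₹18,000).
The children's combined portion (₹72,000) is divided into 4 shares of ₹18,000: Miko, Ursula, and Anna each take ₹18,000; Eamon's ₹18,000 share passes to Eamon's issue.
Eamon's share (₹18,000) is divided into 4 shares of ₹4,500: Wiremu, Rosa, Leilani, and Orsolya each take ₹4,500.

Wiremu receives ₹4,500.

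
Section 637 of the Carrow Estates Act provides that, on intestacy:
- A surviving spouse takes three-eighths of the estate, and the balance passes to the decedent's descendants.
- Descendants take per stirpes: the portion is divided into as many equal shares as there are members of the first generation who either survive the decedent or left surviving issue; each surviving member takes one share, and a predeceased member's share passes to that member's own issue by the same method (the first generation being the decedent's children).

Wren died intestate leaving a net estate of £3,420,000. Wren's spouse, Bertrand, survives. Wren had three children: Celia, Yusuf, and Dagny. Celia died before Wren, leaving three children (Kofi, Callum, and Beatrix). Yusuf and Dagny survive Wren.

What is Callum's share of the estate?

Bertrand takes three-eighths of £3,420,000 = £1,282,500. The remaining £2,137,500 passes to the descendants.
The descendants' portion (£2,137,500) is divided into 3 shares of £712,500: Yusuf and Dagny each take £712,500; Celia's £712,500 share passes to Celia's issue.
Celia's share (£712,500) is divided into 3 shares of £237,500: Kofi, Callum, and Beatrix each take £237,500.

Callum receives £237,500.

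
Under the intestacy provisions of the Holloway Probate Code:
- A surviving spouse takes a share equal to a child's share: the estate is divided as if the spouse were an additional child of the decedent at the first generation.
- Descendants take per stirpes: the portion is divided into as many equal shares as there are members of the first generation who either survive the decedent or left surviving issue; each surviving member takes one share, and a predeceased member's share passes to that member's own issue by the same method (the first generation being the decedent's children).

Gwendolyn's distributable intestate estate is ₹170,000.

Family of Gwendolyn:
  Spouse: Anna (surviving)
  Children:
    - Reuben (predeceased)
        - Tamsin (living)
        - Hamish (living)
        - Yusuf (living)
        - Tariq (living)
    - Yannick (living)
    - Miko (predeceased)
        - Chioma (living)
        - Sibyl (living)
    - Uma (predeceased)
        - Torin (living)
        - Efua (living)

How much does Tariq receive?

The spouse counts as an additional share at the children's level, so there are 5 primary shares of ₹34,000. Anna takes one such share (₹34,000).
The children's combined portion (₹136,000) is divided into 4 shares of ₹34,000: Yannick takes ₹34,000; Reuben's ₹34,000 share passes to Reuben's issue; Miko's ₹34,000 share passes to Miko's issue; Uma's ₹34,000 share passes to Uma's issue.
Reuben's share (₹34,000) is divided into 4 shares of ₹8,500: Tamsin, Hamish, Yusuf, and Tariq each take ₹8,500.
Miko's share (₹34,000) is divided into 2 shares of ₹17,000: Chioma and Sibyl each take ₹17,000.
Uma's share (₹34,000) is divided into 2 shares of ₹17,000: Torin and Efua each take ₹17,000.

Tariq receives ₹8,500.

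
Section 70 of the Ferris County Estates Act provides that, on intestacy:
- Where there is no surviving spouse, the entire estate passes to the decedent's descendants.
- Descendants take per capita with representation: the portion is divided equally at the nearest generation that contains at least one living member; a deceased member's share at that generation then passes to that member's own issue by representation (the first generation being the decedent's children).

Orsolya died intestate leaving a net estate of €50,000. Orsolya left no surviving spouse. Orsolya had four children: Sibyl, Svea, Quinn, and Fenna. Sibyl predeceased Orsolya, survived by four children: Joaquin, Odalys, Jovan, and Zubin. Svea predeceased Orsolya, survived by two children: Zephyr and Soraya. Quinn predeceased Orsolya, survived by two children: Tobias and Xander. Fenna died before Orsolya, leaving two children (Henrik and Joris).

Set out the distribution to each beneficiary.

The entire €50,000 passes to the descendants.
No child survives, so the initial division is made at the grandchildren's generation.
That amount (€50,000) is divided into 10 shares of €5,000: Joaquin, Odalys, Jovan, Zubin, Zephyr, Soraya, Tobias, Xander, Henrik, and Joris each take €5,000.

Joaquin: €5,000; Odalys: €5,000; Jovan: €5,000; Zubin: €5,000; Zephyr: €5,000; Soraya: €5,000; Tobias: €5,000; Xander: €5,000; Henrik: €5,000; Joris: €5,000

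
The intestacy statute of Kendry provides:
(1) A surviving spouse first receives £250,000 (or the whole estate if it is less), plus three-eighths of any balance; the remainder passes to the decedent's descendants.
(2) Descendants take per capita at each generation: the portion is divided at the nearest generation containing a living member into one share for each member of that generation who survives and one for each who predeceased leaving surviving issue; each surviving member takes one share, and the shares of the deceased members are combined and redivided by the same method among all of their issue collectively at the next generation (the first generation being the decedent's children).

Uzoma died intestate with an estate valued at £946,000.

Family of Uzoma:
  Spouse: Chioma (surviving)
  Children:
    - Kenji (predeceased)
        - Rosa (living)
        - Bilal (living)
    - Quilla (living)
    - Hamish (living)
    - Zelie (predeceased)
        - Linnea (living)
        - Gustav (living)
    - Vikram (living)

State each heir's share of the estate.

Chioma first takes £250,000, leaving a balance of £696,000. Chioma then takes three-eighths of the balance (£261,000), for a total of £511,000. The remaining £435,000 passes to the descendants.
The descendants' portion (£435,000) is divided at the children's generation into 5 shares of £87,000. Quilla, Hamish, and Vikram each take £87,000. The 2 shares of the deceased (Kenji and Zelie) are combined into a pool of £174,000.
That pool (£174,000) is divided at the grandchildren's generation equally among Rosa, Bilal, Linnea, and Gustav: £43,500 each.

Chioma: £511,000; Rosa: £43,500; Bilal: £43,500; Quilla: £87,000; Hamish: £87,000; Linnea: £43,500; Gustav: £43,500; Vikram: £87,000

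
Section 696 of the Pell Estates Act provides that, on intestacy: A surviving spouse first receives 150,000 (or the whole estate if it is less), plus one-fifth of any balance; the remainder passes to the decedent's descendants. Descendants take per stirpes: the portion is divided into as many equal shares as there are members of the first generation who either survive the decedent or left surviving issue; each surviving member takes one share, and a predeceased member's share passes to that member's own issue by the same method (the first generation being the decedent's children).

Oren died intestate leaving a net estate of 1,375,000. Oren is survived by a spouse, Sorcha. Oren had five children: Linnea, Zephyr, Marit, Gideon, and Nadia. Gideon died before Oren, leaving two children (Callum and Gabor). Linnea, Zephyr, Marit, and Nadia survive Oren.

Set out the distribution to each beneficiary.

Sorcha first takes 150,000, leaving a balance of 1,225,000. Sorcha then takes one-fifth of the balance (245,000), for a total of 395,000. The remaining 980,000 passes to the descendants.
The descendants' portion (980,000) is divided into 5 shares of 196,000: Linnea, Zephyr, Marit, and Nadia each take 196,000; Gideon's 196,000 share passes to Gideon's issue.
Gideon's share (196,000) is divided into 2 shares of 98,000: Callum and Gabor each take 98,000.

Sorcha: 395,000; Linnea: 196,000; Zephyr: 196,000; Marit: 196,000; Callum: 98,000; Gabor: 98,000; Nadia: 196,000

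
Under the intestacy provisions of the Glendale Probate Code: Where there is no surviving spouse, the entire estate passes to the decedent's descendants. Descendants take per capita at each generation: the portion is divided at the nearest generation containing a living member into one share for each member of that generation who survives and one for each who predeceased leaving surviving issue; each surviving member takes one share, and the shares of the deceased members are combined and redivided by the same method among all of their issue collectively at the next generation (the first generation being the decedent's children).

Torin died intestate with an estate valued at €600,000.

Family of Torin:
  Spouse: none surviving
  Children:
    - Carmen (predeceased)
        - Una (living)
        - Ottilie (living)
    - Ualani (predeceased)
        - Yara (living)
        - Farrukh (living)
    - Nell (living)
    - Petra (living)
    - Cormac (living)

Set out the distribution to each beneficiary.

The entire €600,000 passes to the descendants.
That amount (€600,000) is divided at the children's generation into 5 shares of €120,000. Nell, Petra, and Cormac each take €120,000. The 2 shares of the deceased (Carmen and Ualani) are combined into a pool of €240,000.
That pool (€240,000) is divided at the grandchildren's generation equally among Una, Ottilie, Yara, and Farrukh: €60,000 each.

Una: €60,000; Ottilie: €60,000; Yara: €60,000; Farrukh: €60,000; Nell: €120,000; Petra: €120,000; Cormac: €120,000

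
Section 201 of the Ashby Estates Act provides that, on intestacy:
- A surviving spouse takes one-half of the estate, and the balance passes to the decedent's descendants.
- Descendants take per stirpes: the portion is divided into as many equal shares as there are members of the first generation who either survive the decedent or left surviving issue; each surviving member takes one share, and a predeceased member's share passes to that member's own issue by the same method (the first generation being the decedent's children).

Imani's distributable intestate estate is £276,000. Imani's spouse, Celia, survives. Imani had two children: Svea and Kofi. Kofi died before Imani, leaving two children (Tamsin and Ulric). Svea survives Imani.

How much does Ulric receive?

Celia takes one-half of £276,000 = £138,000. The remaining £138,000 passes to the descendants.
The descendants' portion (£138,000) is divided into 2 shares of £69,000: Svea takes £69,000; Kofi's £69,000 share passes to Kofi's issue.
Kofi's share (£69,000) is divided into 2 shares of £34,500: Tamsin and Ulric each take £34,500.

Ulric receives £34,500.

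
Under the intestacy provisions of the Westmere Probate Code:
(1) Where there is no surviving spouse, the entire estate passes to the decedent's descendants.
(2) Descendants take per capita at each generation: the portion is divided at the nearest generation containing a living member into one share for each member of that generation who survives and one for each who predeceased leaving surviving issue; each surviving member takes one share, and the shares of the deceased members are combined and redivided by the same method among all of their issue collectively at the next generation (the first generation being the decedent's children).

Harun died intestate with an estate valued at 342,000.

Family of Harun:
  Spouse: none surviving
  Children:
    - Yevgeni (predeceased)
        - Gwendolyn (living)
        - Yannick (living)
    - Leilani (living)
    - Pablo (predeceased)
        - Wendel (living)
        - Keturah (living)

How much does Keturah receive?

Keturah receives 57,000.

The entire 342,000 passes to the descendants.
That amount (342,000) is divided at the children's generation into 3 shares of 114,000. Leilani takes 114,000. The 2 shares of the deceased (Yevgeni and Pablo) are combined into a pool of 228,000.
That pool (228,000) is divided at the grandchildren's generation equally among Gwendolyn, Yannick, Wendel, and Keturah: 57,000 each.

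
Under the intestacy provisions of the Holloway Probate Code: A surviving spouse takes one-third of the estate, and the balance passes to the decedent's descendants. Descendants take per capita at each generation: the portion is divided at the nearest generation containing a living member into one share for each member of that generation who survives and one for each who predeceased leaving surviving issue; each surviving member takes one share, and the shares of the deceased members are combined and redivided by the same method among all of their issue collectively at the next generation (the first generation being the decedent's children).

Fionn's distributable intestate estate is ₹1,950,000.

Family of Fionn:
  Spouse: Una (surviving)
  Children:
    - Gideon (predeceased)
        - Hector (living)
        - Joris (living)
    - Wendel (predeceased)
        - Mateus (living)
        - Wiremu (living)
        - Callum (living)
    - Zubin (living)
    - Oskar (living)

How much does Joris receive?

Una takes one-third of ₹1,950,000 = ₹650,000. The remaining ₹1,300,000 passes to the descendants.
The descendants' portion (₹1,300,000) is divided at the children's generation into 4 shares of ₹325,000. Zubin and Oskar each take ₹325,000. The 2 shares of the deceased (Gideon and Wendel) are combined into a pool of ₹650,000.
That pool (₹650,000) is divided at the grandchildren's generation equally among Hector, Joris, Mateus, Wiremu, and Callum: ₹130,000 each.

Joris receives ₹130,000.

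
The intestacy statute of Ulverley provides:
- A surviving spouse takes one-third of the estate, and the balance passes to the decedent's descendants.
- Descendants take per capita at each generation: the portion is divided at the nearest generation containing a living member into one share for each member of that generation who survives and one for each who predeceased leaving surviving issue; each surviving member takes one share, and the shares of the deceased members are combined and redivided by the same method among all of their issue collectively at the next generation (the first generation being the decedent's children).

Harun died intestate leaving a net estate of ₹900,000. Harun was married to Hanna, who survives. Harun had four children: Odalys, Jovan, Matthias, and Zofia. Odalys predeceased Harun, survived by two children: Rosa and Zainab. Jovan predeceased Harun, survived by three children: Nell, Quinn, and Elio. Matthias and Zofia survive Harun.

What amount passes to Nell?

Nell receives ₹60,000.

Hanna takes one-third of ₹900,000 = ₹300,000. The remaining ₹600,000 passes to the descendants.
The descendants' portion (₹600,000) is divided at the children's generation into 4 shares of ₹150,000. Matthias and Zofia each take ₹150,000. The 2 shares of the deceased (Odalys and Jovan) are combined into a pool of ₹300,000.
That pool (₹300,000) is divided at the grandchildren's generation equally among Rosa, Zainab, Nell, Quinn, and Elio: ₹60,000 each.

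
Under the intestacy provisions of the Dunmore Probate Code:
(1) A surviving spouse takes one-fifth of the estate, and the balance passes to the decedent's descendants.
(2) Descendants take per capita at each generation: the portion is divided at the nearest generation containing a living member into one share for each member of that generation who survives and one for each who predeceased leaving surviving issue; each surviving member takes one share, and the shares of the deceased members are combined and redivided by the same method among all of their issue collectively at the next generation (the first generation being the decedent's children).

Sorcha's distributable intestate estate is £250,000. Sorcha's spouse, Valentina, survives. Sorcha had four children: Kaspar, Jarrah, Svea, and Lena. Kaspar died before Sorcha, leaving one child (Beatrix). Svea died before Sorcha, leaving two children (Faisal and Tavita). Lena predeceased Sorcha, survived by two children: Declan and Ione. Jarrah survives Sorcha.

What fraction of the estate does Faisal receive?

Faisal receives 3/25 of the estate.

Valentina takes one-fifth of £250,000 = £50,000. The remaining £200,000 passes to the descendants.
The descendants' portion (£200,000) is divided at the children's generation into 4 shares of £50,000. Jarrah takes £50,000. The 3 shares of the deceased (Kaspar, Svea, and Lena) are combined into a pool of £150,000.
That pool (£150,000) is divided at the grandchildren's generation equally among Beatrix, Faisal, Tavita, Declan, and Ione: £30,000 each.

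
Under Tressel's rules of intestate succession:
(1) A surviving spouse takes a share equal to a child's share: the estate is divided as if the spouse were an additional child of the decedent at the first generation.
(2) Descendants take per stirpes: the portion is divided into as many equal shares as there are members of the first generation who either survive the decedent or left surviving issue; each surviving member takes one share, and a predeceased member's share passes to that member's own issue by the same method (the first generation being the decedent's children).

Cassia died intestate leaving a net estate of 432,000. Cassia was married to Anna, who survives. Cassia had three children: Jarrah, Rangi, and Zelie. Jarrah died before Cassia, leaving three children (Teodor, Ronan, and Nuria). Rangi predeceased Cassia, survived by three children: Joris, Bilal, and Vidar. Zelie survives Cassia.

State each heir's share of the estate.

Anna: 108,000; Teodor: 36,000; Ronan: 36,000; Nuria: 36,000; Joris: 36,000; Bilal: 36,000; Vidar: 36,000; Zelie: 108,000

The spouse counts as an additional share at the children's level, so there are 4 primary shares of 108,000. Anna takes one such share (108,000).
The children's combined portion (324,000) is divided into 3 shares of 108,000: Zelie takes 108,000; Jarrah's 108,000 share passes to Jarrah's issue; Rangi's 108,000 share passes to Rangi's issue.
Jarrah's share (108,000) is divided into 3 shares of 36,000: Teodor, Ronan, and Nuria each take 36,000.
Rangi's share (108,000) is divided into 3 shares of 36,000: Joris, Bilal, and Vidar each take 36,000.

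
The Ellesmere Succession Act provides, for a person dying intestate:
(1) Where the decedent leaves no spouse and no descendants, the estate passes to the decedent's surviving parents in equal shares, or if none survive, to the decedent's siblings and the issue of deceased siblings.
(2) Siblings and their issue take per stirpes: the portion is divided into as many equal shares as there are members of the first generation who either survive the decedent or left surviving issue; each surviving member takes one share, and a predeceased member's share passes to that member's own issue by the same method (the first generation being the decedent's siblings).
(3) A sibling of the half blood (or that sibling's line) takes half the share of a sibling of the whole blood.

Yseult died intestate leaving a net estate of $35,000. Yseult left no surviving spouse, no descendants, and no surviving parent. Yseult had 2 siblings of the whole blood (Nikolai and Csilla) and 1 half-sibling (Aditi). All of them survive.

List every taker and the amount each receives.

Aditi: $7,000; Nikolai: $14,000; Csilla: $14,000

The entire $35,000 passes to the siblings and their issue.
Counting each half-blood sibling's line as half a unit, there are 5/2 units in $35,000, so one unit is $14,000. Whole-blood lines (Nikolai and Csilla) take $14,000 each; half-blood lines (Aditi) take $7,000 each.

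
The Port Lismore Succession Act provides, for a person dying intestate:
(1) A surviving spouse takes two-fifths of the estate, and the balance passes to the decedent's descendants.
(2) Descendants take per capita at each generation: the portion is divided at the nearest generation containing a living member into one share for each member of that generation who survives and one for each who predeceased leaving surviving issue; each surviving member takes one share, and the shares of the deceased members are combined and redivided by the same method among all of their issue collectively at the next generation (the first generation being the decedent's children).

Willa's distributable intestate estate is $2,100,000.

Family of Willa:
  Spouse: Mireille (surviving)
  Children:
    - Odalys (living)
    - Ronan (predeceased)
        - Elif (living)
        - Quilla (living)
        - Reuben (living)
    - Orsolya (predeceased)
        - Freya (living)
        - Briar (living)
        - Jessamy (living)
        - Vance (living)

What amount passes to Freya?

Mireille takes two-fifths of $2,100,000 = $840,000. The remaining $1,260,000 passes to the descendants.
The descendants' portion ($1,260,000) is divided at the children's generation into 3 shares of $420,000. Odalys takes $420,000. The 2 shares of the deceased (Ronan and Orsolya) are combined into a pool of $840,000.
That pool ($840,000) is divided at the grandchildren's generation equally among Elif, Quilla, Reuben, Freya, Briar, Jessamy, and Vance: $120,000 each.

Freya receives $120,000.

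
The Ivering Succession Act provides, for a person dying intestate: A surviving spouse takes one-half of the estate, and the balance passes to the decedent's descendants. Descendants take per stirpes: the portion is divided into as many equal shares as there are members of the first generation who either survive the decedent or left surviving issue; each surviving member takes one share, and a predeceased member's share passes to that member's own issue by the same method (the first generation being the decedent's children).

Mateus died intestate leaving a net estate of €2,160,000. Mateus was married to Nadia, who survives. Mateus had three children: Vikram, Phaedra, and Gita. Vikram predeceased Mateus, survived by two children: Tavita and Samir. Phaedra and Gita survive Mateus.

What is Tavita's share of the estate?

Tavita receives €180,000.

Nadia takes one-half of €2,160,000 = €1,080,000. The remaining €1,080,000 passes to the descendants.
The descendants' portion (€1,080,000) is divided into 3 shares of €360,000: Phaedra and Gita each take €360,000; Vikram's €360,000 share passes to Vikram's issue.
Vikram's share (€360,000) is divided into 2 shares of €180,000: Tavita and Samir each take €180,000.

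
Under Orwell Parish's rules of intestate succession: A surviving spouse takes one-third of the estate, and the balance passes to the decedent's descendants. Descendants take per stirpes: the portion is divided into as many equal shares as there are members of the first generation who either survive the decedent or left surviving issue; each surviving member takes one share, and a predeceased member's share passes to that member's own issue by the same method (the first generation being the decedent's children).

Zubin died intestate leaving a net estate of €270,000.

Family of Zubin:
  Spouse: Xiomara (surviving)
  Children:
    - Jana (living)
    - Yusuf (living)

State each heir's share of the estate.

Xiomara takes one-third of €270,000 = €90,000. The remaining €180,000 passes to the descendants.
The descendants' portion (€180,000) is divided into 2 shares of €90,000: Jana and Yusuf each take €90,000.

Xiomara: €90,000; Jana: €90,000; Yusuf: €90,000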